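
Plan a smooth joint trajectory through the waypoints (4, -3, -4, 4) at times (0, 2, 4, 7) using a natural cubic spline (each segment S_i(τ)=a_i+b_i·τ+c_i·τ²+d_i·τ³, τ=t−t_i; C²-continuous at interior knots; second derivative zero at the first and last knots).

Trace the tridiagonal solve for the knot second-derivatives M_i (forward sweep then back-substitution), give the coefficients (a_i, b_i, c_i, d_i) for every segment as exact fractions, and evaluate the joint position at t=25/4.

  seg 0: a=4 b=-235/57 c=0 d=71/456
  seg 1: a=-3 b=-257/114 c=71/76 d=-13/456
  seg 2: a=-4 b=65/57 c=29/38 d=-29/342
S(25/4) = 3559/2432

Δ: Δ0=-7/2, Δ1=-1/2, Δ2=8/3
row 1: diag=8, rhs=18; c'=1/4, d'=9/4
row 2: denom=10−2·1/4=19/2; d'=(19−2·9/4)/(19/2)=29/19
back: M2=29/19
back: M1=9/4−1/4·29/19=71/38
M: M0=0, M1=71/38, M2=29/19, M3=0
seg 0: a=4, c=M0/2=0, d=(M1−M0)/(6·2)=71/456, b=Δ0−h0·(2M0+M1)/6=-235/57
seg 1: a=-3, c=M1/2=71/76, d=(M2−M1)/(6·2)=-13/456, b=Δ1−h1·(2M1+M2)/6=-257/114
seg 2: a=-4, c=M2/2=29/38, d=(M3−M2)/(6·3)=-29/342, b=Δ2−h2·(2M2+M3)/6=65/57
t_q=25/4 → seg 2, τ=9/4; S=-4+65/57·τ+29/38·τ²+-29/342·τ³=3559/2432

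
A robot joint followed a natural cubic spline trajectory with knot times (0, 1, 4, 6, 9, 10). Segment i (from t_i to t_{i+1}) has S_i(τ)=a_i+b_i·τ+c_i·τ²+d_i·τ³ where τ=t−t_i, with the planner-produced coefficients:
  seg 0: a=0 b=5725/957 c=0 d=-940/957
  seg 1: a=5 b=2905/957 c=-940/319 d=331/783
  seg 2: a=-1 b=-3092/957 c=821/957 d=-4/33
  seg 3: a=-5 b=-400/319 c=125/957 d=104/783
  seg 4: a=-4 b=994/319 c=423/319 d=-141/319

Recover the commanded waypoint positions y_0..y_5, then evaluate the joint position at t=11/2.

y_0 = S_0(0) = a_0 = 0
y_1 = S_1(0) = a_1 = 5
y_2 = S_2(0) = a_2 = -1
y_3 = S_3(0) = a_3 = -5
y_4 = S_4(0) = a_4 = -4
y_5 = S_4(1) = 0
t_q=11/2 is in segment 2 (τ=3/2); S_2(τ)=-5519/1276

y_0=0 y_1=5 y_2=-1 y_3=-5 y_4=-4 y_5=0
S(11/2) = -5519/1276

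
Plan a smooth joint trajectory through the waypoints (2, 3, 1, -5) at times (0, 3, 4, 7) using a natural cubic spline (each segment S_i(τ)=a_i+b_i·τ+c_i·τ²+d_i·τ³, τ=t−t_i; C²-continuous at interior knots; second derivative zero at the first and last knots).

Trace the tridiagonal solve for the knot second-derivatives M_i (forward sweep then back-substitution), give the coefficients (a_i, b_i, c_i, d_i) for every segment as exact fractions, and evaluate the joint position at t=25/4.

Δ: Δ0=1/3, Δ1=-2, Δ2=-2
row 1: diag=8, rhs=-14; c'=1/8, d'=-7/4
row 2: denom=8−1·1/8=63/8; d'=(0−1·-7/4)/(63/8)=2/9
back: M2=2/9
back: M1=-7/4−1/8·2/9=-16/9
M: M0=0, M1=-16/9, M2=2/9, M3=0
seg 0: a=2, c=M0/2=0, d=(M1−M0)/(6·3)=-8/81, b=Δ0−h0·(2M0+M1)/6=11/9
seg 1: a=3, c=M1/2=-8/9, d=(M2−M1)/(6·1)=1/3, b=Δ1−h1·(2M1+M2)/6=-13/9
seg 2: a=1, c=M2/2=1/9, d=(M3−M2)/(6·3)=-1/81, b=Δ2−h2·(2M2+M3)/6=-20/9
t_q=25/4 → seg 2, τ=9/4; S=1+-20/9·τ+1/9·τ²+-1/81·τ³=-229/64

  seg 0: a=2 b=11/9 c=0 d=-8/81
  seg 1: a=3 b=-13/9 c=-8/9 d=1/3
  seg 2: a=1 b=-20/9 c=1/9 d=-1/81
S(25/4) = -229/64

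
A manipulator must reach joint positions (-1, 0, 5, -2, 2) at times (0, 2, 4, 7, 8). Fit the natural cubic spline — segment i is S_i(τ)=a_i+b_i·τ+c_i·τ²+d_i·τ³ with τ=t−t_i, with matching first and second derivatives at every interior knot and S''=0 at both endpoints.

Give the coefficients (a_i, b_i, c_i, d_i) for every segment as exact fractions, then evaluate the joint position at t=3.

Δ: Δ0=1/2, Δ1=5/2, Δ2=-7/3, Δ3=4
row 1: diag=8, rhs=12; c'=1/4, d'=3/2
row 2: denom=10−2·1/4=19/2; d'=(-29−2·3/2)/(19/2)=-64/19
row 3: denom=8−3·6/19=134/19; d'=(38−3·-64/19)/(134/19)=457/67
back: M3=457/67
back: M2=-64/19−6/19·457/67=-370/67
back: M1=3/2−1/4·-370/67=193/67
M: M0=0, M1=193/67, M2=-370/67, M3=457/67, M4=0
seg 0: a=-1, c=M0/2=0, d=(M1−M0)/(6·2)=193/804, b=Δ0−h0·(2M0+M1)/6=-185/402
seg 1: a=0, c=M1/2=193/134, d=(M2−M1)/(6·2)=-563/804, b=Δ1−h1·(2M1+M2)/6=973/402
seg 2: a=5, c=M2/2=-185/67, d=(M3−M2)/(6·3)=827/1206, b=Δ2−h2·(2M2+M3)/6=-89/402
seg 3: a=-2, c=M3/2=457/134, d=(M4−M3)/(6·1)=-457/402, b=Δ3−h3·(2M3+M4)/6=347/201
t_q=3 → seg 1, τ=1; S=0+973/402·τ+193/134·τ²+-563/804·τ³=847/268

  seg 0: a=-1 b=-185/402 c=0 d=193/804
  seg 1: a=0 b=973/402 c=193/134 d=-563/804
  seg 2: a=5 b=-89/402 c=-185/67 d=827/1206
  seg 3: a=-2 b=347/201 c=457/134 d=-457/402
S(3) = 847/268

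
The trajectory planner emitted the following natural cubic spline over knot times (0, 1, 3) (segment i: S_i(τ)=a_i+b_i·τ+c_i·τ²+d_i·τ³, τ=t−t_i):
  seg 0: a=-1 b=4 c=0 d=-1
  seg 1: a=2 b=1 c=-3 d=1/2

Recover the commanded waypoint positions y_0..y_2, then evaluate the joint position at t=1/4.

y_0 = S_0(0) = a_0 = -1
y_1 = S_1(0) = a_1 = 2
y_2 = S_1(2) = -4
t_q=1/4 is in segment 0 (τ=1/4); S_0(τ)=-1/64

y_0=-1 y_1=2 y_2=-4
S(1/4) = -1/64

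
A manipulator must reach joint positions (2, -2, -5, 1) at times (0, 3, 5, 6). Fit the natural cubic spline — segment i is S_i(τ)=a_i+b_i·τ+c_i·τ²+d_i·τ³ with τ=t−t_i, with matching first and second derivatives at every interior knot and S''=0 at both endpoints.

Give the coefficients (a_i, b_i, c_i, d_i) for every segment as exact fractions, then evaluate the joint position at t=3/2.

  seg 0: a=2 b=-10/21 c=0 d=-2/21
  seg 1: a=-2 b=-64/21 c=-6/7 d=137/168
  seg 2: a=-5 b=139/42 c=113/28 d=-113/84
S(3/2) = 27/28

Δ: Δ0=-4/3, Δ1=-3/2, Δ2=6
row 1: diag=10, rhs=-1; c'=1/5, d'=-1/10
row 2: denom=6−2·1/5=28/5; d'=(45−2·-1/10)/(28/5)=113/14
back: M2=113/14
back: M1=-1/10−1/5·113/14=-12/7
M: M0=0, M1=-12/7, M2=113/14, M3=0
seg 0: a=2, c=M0/2=0, d=(M1−M0)/(6·3)=-2/21, b=Δ0−h0·(2M0+M1)/6=-10/21
seg 1: a=-2, c=M1/2=-6/7, d=(M2−M1)/(6·2)=137/168, b=Δ1−h1·(2M1+M2)/6=-64/21
seg 2: a=-5, c=M2/2=113/28, d=(M3−M2)/(6·1)=-113/84, b=Δ2−h2·(2M2+M3)/6=139/42
t_q=3/2 → seg 0, τ=3/2; S=2+-10/21·τ+0·τ²+-2/21·τ³=27/28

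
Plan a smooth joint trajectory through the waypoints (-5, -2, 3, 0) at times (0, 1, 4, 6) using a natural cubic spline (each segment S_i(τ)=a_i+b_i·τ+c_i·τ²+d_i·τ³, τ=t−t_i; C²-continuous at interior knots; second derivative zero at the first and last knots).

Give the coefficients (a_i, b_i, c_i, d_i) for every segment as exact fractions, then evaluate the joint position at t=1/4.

Δ: Δ0=3, Δ1=5/3, Δ2=-3/2
row 1: diag=8, rhs=-8; c'=3/8, d'=-1
row 2: denom=10−3·3/8=71/8; d'=(-19−3·-1)/(71/8)=-128/71
back: M2=-128/71
back: M1=-1−3/8·-128/71=-23/71
M: M0=0, M1=-23/71, M2=-128/71, M3=0
seg 0: a=-5, c=M0/2=0, d=(M1−M0)/(6·1)=-23/426, b=Δ0−h0·(2M0+M1)/6=1301/426
seg 1: a=-2, c=M1/2=-23/142, d=(M2−M1)/(6·3)=-35/426, b=Δ1−h1·(2M1+M2)/6=616/213
seg 2: a=3, c=M2/2=-64/71, d=(M3−M2)/(6·2)=32/213, b=Δ2−h2·(2M2+M3)/6=-127/426
t_q=1/4 → seg 0, τ=1/4; S=-5+1301/426·τ+0·τ²+-23/426·τ³=-38509/9088

  seg 0: a=-5 b=1301/426 c=0 d=-23/426
  seg 1: a=-2 b=616/213 c=-23/142 d=-35/426
  seg 2: a=3 b=-127/426 c=-64/71 d=32/213
S(1/4) = -38509/9088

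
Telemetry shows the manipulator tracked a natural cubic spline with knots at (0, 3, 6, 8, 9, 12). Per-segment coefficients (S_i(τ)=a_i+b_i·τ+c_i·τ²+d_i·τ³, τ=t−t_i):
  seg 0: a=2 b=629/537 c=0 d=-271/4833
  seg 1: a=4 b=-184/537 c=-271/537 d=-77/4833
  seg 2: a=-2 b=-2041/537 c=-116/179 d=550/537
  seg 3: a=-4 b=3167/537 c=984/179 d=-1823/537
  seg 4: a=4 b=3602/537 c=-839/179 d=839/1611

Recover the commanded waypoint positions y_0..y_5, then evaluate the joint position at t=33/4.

y_0 = S_0(0) = a_0 = 2
y_1 = S_1(0) = a_1 = 4
y_2 = S_2(0) = a_2 = -2
y_3 = S_3(0) = a_3 = -4
y_4 = S_4(0) = a_4 = 4
y_5 = S_4(3) = -4
t_q=33/4 is in segment 3 (τ=1/4); S_3(τ)=-25605/11456

y_0=2 y_1=4 y_2=-2 y_3=-4 y_4=4 y_5=-4
S(33/4) = -25605/11456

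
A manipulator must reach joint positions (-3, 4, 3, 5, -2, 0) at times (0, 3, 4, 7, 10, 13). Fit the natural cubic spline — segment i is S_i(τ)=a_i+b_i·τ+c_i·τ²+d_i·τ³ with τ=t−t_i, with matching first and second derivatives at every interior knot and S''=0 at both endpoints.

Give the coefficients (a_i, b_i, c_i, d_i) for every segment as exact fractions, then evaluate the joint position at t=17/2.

  seg 0: a=-3 b=3181/849 c=0 d=-400/2547
  seg 1: a=4 b=-419/849 c=-400/283 d=770/849
  seg 2: a=3 b=-509/849 c=370/283 d=-2255/7641
  seg 3: a=5 b=-614/849 c=-1145/849 d=2068/7641
  seg 4: a=-2 b=-1280/849 c=923/849 d=-923/7641
S(17/2) = 2031/1132

Δ: Δ0=7/3, Δ1=-1, Δ2=2/3, Δ3=-7/3, Δ4=2/3
row 1: diag=8, rhs=-20; c'=1/8, d'=-5/2
row 2: denom=8−1·1/8=63/8; d'=(10−1·-5/2)/(63/8)=100/63
row 3: denom=12−3·8/21=76/7; d'=(-18−3·100/63)/(76/7)=-239/114
row 4: denom=12−3·21/76=849/76; d'=(18−3·-239/114)/(849/76)=1846/849
back: M4=1846/849
back: M3=-239/114−21/76·1846/849=-2290/849
back: M2=100/63−8/21·-2290/849=740/283
back: M1=-5/2−1/8·740/283=-800/283
M: M0=0, M1=-800/283, M2=740/283, M3=-2290/849, M4=1846/849, M5=0
seg 0: a=-3, c=M0/2=0, d=(M1−M0)/(6·3)=-400/2547, b=Δ0−h0·(2M0+M1)/6=3181/849
seg 1: a=4, c=M1/2=-400/283, d=(M2−M1)/(6·1)=770/849, b=Δ1−h1·(2M1+M2)/6=-419/849
seg 2: a=3, c=M2/2=370/283, d=(M3−M2)/(6·3)=-2255/7641, b=Δ2−h2·(2M2+M3)/6=-509/849
seg 3: a=5, c=M3/2=-1145/849, d=(M4−M3)/(6·3)=2068/7641, b=Δ3−h3·(2M3+M4)/6=-614/849
seg 4: a=-2, c=M4/2=923/849, d=(M5−M4)/(6·3)=-923/7641, b=Δ4−h4·(2M4+M5)/6=-1280/849
t_q=17/2 → seg 3, τ=3/2; S=5+-614/849·τ+-1145/849·τ²+2068/7641·τ³=2031/1132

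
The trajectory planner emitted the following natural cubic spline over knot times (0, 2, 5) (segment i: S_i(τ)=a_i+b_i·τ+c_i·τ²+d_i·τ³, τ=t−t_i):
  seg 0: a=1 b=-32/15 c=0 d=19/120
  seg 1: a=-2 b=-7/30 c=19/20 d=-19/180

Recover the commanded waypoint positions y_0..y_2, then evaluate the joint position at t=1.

y_0=1 y_1=-2 y_2=3
S(1) = -39/40

y_0 = S_0(0) = a_0 = 1
y_1 = S_1(0) = a_1 = -2
y_2 = S_1(3) = 3
t_q=1 is in segment 0 (τ=1); S_0(τ)=-39/40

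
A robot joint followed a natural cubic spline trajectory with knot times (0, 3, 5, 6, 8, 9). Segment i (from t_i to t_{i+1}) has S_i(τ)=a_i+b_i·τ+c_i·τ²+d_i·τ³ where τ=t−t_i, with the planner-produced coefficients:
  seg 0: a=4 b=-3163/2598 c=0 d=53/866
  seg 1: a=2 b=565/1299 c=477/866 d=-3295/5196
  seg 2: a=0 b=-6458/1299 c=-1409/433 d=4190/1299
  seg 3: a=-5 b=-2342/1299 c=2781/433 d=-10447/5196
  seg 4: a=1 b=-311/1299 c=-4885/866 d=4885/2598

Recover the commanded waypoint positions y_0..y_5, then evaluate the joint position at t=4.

y_0 = S_0(0) = a_0 = 4
y_1 = S_1(0) = a_1 = 2
y_2 = S_2(0) = a_2 = 0
y_3 = S_3(0) = a_3 = -5
y_4 = S_4(0) = a_4 = 1
y_5 = S_4(1) = -3
t_q=4 is in segment 1 (τ=1); S_1(τ)=4073/1732

y_0=4 y_1=2 y_2=0 y_3=-5 y_4=1 y_5=-3
S(4) = 4073/1732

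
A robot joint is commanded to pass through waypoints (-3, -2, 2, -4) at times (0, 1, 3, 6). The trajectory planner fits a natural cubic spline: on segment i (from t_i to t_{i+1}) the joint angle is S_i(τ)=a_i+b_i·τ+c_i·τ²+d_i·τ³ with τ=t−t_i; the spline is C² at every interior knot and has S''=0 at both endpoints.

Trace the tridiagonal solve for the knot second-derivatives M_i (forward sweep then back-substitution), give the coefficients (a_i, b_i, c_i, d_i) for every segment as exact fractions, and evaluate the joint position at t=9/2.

  seg 0: a=-3 b=19/28 c=0 d=9/28
  seg 1: a=-2 b=23/14 c=27/28 d=-11/28
  seg 2: a=2 b=11/14 c=-39/28 d=13/84
S(9/2) = 127/224

Δ: Δ0=1, Δ1=2, Δ2=-2
row 1: diag=6, rhs=6; c'=1/3, d'=1
row 2: denom=10−2·1/3=28/3; d'=(-24−2·1)/(28/3)=-39/14
back: M2=-39/14
back: M1=1−1/3·-39/14=27/14
M: M0=0, M1=27/14, M2=-39/14, M3=0
seg 0: a=-3, c=M0/2=0, d=(M1−M0)/(6·1)=9/28, b=Δ0−h0·(2M0+M1)/6=19/28
seg 1: a=-2, c=M1/2=27/28, d=(M2−M1)/(6·2)=-11/28, b=Δ1−h1·(2M1+M2)/6=23/14
seg 2: a=2, c=M2/2=-39/28, d=(M3−M2)/(6·3)=13/84, b=Δ2−h2·(2M2+M3)/6=11/14
t_q=9/2 → seg 2, τ=3/2; S=2+11/14·τ+-39/28·τ²+13/84·τ³=127/224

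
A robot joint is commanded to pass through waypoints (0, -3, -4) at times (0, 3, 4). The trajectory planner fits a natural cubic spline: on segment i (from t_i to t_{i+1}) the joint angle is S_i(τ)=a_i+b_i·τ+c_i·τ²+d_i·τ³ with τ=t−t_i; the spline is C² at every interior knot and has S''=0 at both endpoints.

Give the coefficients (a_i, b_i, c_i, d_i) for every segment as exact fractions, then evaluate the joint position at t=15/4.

  seg 0: a=0 b=-1 c=0 d=0
  seg 1: a=-3 b=-1 c=0 d=0
S(15/4) = -15/4

Δ: Δ0=-1, Δ1=-1
row 1: diag=8, rhs=0; c'=1/8, d'=0
back: M1=0
M: M0=0, M1=0, M2=0
seg 0: a=0, c=M0/2=0, d=(M1−M0)/(6·3)=0, b=Δ0−h0·(2M0+M1)/6=-1
seg 1: a=-3, c=M1/2=0, d=(M2−M1)/(6·1)=0, b=Δ1−h1·(2M1+M2)/6=-1
t_q=15/4 → seg 1, τ=3/4; S=-3+-1·τ+0·τ²+0·τ³=-15/4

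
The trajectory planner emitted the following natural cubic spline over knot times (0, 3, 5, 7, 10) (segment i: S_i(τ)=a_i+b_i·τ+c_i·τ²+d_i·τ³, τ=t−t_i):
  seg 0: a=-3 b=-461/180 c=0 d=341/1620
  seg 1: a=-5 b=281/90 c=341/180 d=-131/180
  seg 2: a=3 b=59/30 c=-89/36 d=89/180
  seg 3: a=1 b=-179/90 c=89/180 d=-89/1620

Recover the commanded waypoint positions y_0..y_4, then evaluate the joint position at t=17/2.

y_0=-3 y_1=-5 y_2=3 y_3=1 y_4=-2
S(17/2) = -169/160

y_0 = S_0(0) = a_0 = -3
y_1 = S_1(0) = a_1 = -5
y_2 = S_2(0) = a_2 = 3
y_3 = S_3(0) = a_3 = 1
y_4 = S_3(3) = -2
t_q=17/2 is in segment 3 (τ=3/2); S_3(τ)=-169/160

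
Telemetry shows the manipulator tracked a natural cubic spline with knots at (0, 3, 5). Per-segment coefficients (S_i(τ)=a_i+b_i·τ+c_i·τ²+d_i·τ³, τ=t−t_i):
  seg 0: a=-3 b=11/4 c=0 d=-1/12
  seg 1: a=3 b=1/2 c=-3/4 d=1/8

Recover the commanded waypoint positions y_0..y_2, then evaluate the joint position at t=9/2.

y_0 = S_0(0) = a_0 = -3
y_1 = S_1(0) = a_1 = 3
y_2 = S_1(2) = 2
t_q=9/2 is in segment 1 (τ=3/2); S_1(τ)=159/64

y_0=-3 y_1=3 y_2=2
S(9/2) = 159/64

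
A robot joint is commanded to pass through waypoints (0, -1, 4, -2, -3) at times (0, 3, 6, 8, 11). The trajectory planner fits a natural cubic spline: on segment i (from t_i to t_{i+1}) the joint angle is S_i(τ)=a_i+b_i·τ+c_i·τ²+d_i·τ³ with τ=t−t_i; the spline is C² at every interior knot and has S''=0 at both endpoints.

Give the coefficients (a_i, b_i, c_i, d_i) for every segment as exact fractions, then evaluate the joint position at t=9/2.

  seg 0: a=0 b=-233/177 c=0 d=58/531
  seg 1: a=-1 b=289/177 c=58/59 d=-172/531
  seg 2: a=4 b=-215/177 c=-114/59 d=92/177
  seg 3: a=-2 b=-479/177 c=70/59 d=-70/531
S(9/2) = 303/118

Δ: Δ0=-1/3, Δ1=5/3, Δ2=-3, Δ3=-1/3
row 1: diag=12, rhs=12; c'=1/4, d'=1
row 2: denom=10−3·1/4=37/4; d'=(-28−3·1)/(37/4)=-124/37
row 3: denom=10−2·8/37=354/37; d'=(16−2·-124/37)/(354/37)=140/59
back: M3=140/59
back: M2=-124/37−8/37·140/59=-228/59
back: M1=1−1/4·-228/59=116/59
M: M0=0, M1=116/59, M2=-228/59, M3=140/59, M4=0
seg 0: a=0, c=M0/2=0, d=(M1−M0)/(6·3)=58/531, b=Δ0−h0·(2M0+M1)/6=-233/177
seg 1: a=-1, c=M1/2=58/59, d=(M2−M1)/(6·3)=-172/531, b=Δ1−h1·(2M1+M2)/6=289/177
seg 2: a=4, c=M2/2=-114/59, d=(M3−M2)/(6·2)=92/177, b=Δ2−h2·(2M2+M3)/6=-215/177
seg 3: a=-2, c=M3/2=70/59, d=(M4−M3)/(6·3)=-70/531, b=Δ3−h3·(2M3+M4)/6=-479/177
t_q=9/2 → seg 1, τ=3/2; S=-1+289/177·τ+58/59·τ²+-172/531·τ³=303/118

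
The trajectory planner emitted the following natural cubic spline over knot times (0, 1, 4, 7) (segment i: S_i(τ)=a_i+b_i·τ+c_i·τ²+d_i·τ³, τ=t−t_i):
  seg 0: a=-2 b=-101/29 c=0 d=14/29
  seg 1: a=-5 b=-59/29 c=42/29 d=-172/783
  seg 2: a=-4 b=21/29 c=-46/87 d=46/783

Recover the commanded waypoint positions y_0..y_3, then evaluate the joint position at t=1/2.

y_0=-2 y_1=-5 y_2=-4 y_3=-5
S(1/2) = -427/116

y_0 = S_0(0) = a_0 = -2
y_1 = S_1(0) = a_1 = -5
y_2 = S_2(0) = a_2 = -4
y_3 = S_2(3) = -5
t_q=1/2 is in segment 0 (τ=1/2); S_0(τ)=-427/116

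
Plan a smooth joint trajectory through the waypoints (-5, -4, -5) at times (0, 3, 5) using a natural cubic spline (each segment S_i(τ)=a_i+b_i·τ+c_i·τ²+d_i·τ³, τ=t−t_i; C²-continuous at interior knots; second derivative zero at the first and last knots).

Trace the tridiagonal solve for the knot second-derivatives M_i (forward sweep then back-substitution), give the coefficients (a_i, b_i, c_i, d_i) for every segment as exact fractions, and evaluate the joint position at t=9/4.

  seg 0: a=-5 b=7/12 c=0 d=-1/36
  seg 1: a=-4 b=-1/6 c=-1/4 d=1/24
S(9/4) = -1025/256

Δ: Δ0=1/3, Δ1=-1/2
row 1: diag=10, rhs=-5; c'=1/5, d'=-1/2
back: M1=-1/2
M: M0=0, M1=-1/2, M2=0
seg 0: a=-5, c=M0/2=0, d=(M1−M0)/(6·3)=-1/36, b=Δ0−h0·(2M0+M1)/6=7/12
seg 1: a=-4, c=M1/2=-1/4, d=(M2−M1)/(6·2)=1/24, b=Δ1−h1·(2M1+M2)/6=-1/6
t_q=9/4 → seg 0, τ=9/4; S=-5+7/12·τ+0·τ²+-1/36·τ³=-1025/256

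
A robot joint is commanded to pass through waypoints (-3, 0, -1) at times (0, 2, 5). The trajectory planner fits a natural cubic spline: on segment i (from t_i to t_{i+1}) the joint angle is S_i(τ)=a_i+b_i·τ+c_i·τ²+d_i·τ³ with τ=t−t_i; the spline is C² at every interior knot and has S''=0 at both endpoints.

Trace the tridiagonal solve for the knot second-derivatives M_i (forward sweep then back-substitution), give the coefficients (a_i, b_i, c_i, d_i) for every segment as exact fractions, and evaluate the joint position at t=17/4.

Δ: Δ0=3/2, Δ1=-1/3
row 1: diag=10, rhs=-11; c'=3/10, d'=-11/10
back: M1=-11/10
M: M0=0, M1=-11/10, M2=0
seg 0: a=-3, c=M0/2=0, d=(M1−M0)/(6·2)=-11/120, b=Δ0−h0·(2M0+M1)/6=28/15
seg 1: a=0, c=M1/2=-11/20, d=(M2−M1)/(6·3)=11/180, b=Δ1−h1·(2M1+M2)/6=23/30
t_q=17/4 → seg 1, τ=9/4; S=0+23/30·τ+-11/20·τ²+11/180·τ³=-93/256

  seg 0: a=-3 b=28/15 c=0 d=-11/120
  seg 1: a=0 b=23/30 c=-11/20 d=11/180
S(17/4) = -93/256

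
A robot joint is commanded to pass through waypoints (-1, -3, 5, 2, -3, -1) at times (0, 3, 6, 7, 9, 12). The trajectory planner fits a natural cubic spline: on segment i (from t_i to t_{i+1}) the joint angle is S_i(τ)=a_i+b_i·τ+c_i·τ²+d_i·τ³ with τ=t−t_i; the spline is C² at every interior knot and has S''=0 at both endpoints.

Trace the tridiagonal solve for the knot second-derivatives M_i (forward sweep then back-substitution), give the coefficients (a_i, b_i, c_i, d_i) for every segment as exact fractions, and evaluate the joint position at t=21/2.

Δ: Δ0=-2/3, Δ1=8/3, Δ2=-3, Δ3=-5/2, Δ4=2/3
row 1: diag=12, rhs=20; c'=1/4, d'=5/3
row 2: denom=8−3·1/4=29/4; d'=(-34−3·5/3)/(29/4)=-156/29
row 3: denom=6−1·4/29=170/29; d'=(3−1·-156/29)/(170/29)=243/170
row 4: denom=10−2·29/85=792/85; d'=(19−2·243/170)/(792/85)=343/198
back: M4=343/198
back: M3=243/170−29/85·343/198=83/99
back: M2=-156/29−4/29·83/99=-544/99
back: M1=5/3−1/4·-544/99=301/99
M: M0=0, M1=301/99, M2=-544/99, M3=83/99, M4=343/198, M5=0
seg 0: a=-1, c=M0/2=0, d=(M1−M0)/(6·3)=301/1782, b=Δ0−h0·(2M0+M1)/6=-433/198
seg 1: a=-3, c=M1/2=301/198, d=(M2−M1)/(6·3)=-845/1782, b=Δ1−h1·(2M1+M2)/6=235/99
seg 2: a=5, c=M2/2=-272/99, d=(M3−M2)/(6·1)=19/18, b=Δ2−h2·(2M2+M3)/6=-259/198
seg 3: a=2, c=M3/2=83/198, d=(M4−M3)/(6·2)=59/792, b=Δ3−h3·(2M3+M4)/6=-40/11
seg 4: a=-3, c=M4/2=343/396, d=(M5−M4)/(6·3)=-343/3564, b=Δ4−h4·(2M4+M5)/6=-211/198
t_q=21/2 → seg 4, τ=3/2; S=-3+-211/198·τ+343/396·τ²+-343/3564·τ³=-1047/352

  seg 0: a=-1 b=-433/198 c=0 d=301/1782
  seg 1: a=-3 b=235/99 c=301/198 d=-845/1782
  seg 2: a=5 b=-259/198 c=-272/99 d=19/18
  seg 3: a=2 b=-40/11 c=83/198 d=59/792
  seg 4: a=-3 b=-211/198 c=343/396 d=-343/3564
S(21/2) = -1047/352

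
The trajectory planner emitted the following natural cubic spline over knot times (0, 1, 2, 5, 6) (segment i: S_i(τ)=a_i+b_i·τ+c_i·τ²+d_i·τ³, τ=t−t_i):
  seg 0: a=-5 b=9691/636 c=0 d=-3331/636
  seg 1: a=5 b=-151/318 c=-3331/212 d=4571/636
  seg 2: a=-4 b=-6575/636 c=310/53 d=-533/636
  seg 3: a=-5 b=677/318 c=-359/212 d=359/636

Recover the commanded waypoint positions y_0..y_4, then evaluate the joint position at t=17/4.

y_0 = S_0(0) = a_0 = -5
y_1 = S_1(0) = a_1 = 5
y_2 = S_2(0) = a_2 = -4
y_3 = S_3(0) = a_3 = -5
y_4 = S_3(1) = -4
t_q=17/4 is in segment 2 (τ=9/4); S_2(τ)=-97631/13568

y_0=-5 y_1=5 y_2=-4 y_3=-5 y_4=-4
S(17/4) = -97631/13568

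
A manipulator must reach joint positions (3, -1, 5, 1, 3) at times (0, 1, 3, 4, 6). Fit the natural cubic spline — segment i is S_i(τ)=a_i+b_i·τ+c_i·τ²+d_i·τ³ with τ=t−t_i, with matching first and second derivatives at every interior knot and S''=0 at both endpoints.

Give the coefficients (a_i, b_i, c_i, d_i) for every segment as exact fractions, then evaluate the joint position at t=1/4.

Δ: Δ0=-4, Δ1=3, Δ2=-4, Δ3=1
row 1: diag=6, rhs=42; c'=1/3, d'=7
row 2: denom=6−2·1/3=16/3; d'=(-42−2·7)/(16/3)=-21/2
row 3: denom=6−1·3/16=93/16; d'=(30−1·-21/2)/(93/16)=216/31
back: M3=216/31
back: M2=-21/2−3/16·216/31=-366/31
back: M1=7−1/3·-366/31=339/31
M: M0=0, M1=339/31, M2=-366/31, M3=216/31, M4=0
seg 0: a=3, c=M0/2=0, d=(M1−M0)/(6·1)=113/62, b=Δ0−h0·(2M0+M1)/6=-361/62
seg 1: a=-1, c=M1/2=339/62, d=(M2−M1)/(6·2)=-235/124, b=Δ1−h1·(2M1+M2)/6=-11/31
seg 2: a=5, c=M2/2=-183/31, d=(M3−M2)/(6·1)=97/31, b=Δ2−h2·(2M2+M3)/6=-38/31
seg 3: a=1, c=M3/2=108/31, d=(M4−M3)/(6·2)=-18/31, b=Δ3−h3·(2M3+M4)/6=-113/31
t_q=1/4 → seg 0, τ=1/4; S=3+-361/62·τ+0·τ²+113/62·τ³=6241/3968

  seg 0: a=3 b=-361/62 c=0 d=113/62
  seg 1: a=-1 b=-11/31 c=339/62 d=-235/124
  seg 2: a=5 b=-38/31 c=-183/31 d=97/31
  seg 3: a=1 b=-113/31 c=108/31 d=-18/31
S(1/4) = 6241/3968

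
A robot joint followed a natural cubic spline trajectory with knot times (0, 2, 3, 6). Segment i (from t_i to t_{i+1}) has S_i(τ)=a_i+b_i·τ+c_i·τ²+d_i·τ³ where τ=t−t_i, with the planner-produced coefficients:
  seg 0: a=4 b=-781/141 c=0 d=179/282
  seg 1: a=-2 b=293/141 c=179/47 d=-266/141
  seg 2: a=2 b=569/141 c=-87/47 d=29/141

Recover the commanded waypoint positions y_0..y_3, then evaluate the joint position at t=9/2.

y_0=4 y_1=-2 y_2=2 y_3=3
S(9/2) = 1723/376

y_0 = S_0(0) = a_0 = 4
y_1 = S_1(0) = a_1 = -2
y_2 = S_2(0) = a_2 = 2
y_3 = S_2(3) = 3
t_q=9/2 is in segment 2 (τ=3/2); S_2(τ)=1723/376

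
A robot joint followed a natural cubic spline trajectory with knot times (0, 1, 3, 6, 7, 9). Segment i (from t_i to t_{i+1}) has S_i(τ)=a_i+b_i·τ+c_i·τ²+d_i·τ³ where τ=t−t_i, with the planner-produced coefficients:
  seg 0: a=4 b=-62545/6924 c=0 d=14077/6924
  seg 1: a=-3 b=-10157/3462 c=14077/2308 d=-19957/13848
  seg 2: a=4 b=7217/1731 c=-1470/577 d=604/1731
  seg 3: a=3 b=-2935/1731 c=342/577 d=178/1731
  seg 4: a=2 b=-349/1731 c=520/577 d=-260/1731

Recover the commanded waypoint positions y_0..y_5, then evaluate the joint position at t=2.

y_0 = S_0(0) = a_0 = 4
y_1 = S_1(0) = a_1 = -3
y_2 = S_2(0) = a_2 = 4
y_3 = S_3(0) = a_3 = 3
y_4 = S_4(0) = a_4 = 2
y_5 = S_4(2) = 4
t_q=2 is in segment 1 (τ=1); S_1(τ)=-5889/4616

y_0=4 y_1=-3 y_2=4 y_3=3 y_4=2 y_5=4
S(2) = -5889/4616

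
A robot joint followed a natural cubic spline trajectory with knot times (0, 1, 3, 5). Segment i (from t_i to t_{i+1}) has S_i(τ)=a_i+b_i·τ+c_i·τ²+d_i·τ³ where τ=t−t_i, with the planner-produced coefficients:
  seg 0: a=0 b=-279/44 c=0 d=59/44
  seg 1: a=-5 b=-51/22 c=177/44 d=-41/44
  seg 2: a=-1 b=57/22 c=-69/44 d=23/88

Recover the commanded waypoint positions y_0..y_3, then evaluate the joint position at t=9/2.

y_0 = S_0(0) = a_0 = 0
y_1 = S_1(0) = a_1 = -5
y_2 = S_2(0) = a_2 = -1
y_3 = S_2(2) = 0
t_q=9/2 is in segment 2 (τ=3/2); S_2(τ)=169/704

y_0=0 y_1=-5 y_2=-1 y_3=0
S(9/2) = 169/704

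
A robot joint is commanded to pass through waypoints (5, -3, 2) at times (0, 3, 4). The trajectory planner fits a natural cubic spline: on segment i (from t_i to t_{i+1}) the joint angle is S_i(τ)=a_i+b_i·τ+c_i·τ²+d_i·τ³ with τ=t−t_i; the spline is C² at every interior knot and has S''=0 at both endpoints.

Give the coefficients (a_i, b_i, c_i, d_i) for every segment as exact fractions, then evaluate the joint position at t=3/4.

Δ: Δ0=-8/3, Δ1=5
row 1: diag=8, rhs=46; c'=1/8, d'=23/4
back: M1=23/4
M: M0=0, M1=23/4, M2=0
seg 0: a=5, c=M0/2=0, d=(M1−M0)/(6·3)=23/72, b=Δ0−h0·(2M0+M1)/6=-133/24
seg 1: a=-3, c=M1/2=23/8, d=(M2−M1)/(6·1)=-23/24, b=Δ1−h1·(2M1+M2)/6=37/12
t_q=3/4 → seg 0, τ=3/4; S=5+-133/24·τ+0·τ²+23/72·τ³=501/512

  seg 0: a=5 b=-133/24 c=0 d=23/72
  seg 1: a=-3 b=37/12 c=23/8 d=-23/24
S(3/4) = 501/512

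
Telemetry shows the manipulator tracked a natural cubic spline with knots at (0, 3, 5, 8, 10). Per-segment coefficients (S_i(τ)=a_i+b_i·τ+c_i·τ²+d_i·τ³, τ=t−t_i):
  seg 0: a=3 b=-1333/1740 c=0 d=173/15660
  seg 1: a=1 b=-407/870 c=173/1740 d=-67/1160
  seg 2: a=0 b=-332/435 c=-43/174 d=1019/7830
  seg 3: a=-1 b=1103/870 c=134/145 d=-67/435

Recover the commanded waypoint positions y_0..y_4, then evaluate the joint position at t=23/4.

y_0=3 y_1=1 y_2=0 y_3=-1 y_4=4
S(23/4) = -2437/3712

y_0 = S_0(0) = a_0 = 3
y_1 = S_1(0) = a_1 = 1
y_2 = S_2(0) = a_2 = 0
y_3 = S_3(0) = a_3 = -1
y_4 = S_3(2) = 4
t_q=23/4 is in segment 2 (τ=3/4); S_2(τ)=-2437/3712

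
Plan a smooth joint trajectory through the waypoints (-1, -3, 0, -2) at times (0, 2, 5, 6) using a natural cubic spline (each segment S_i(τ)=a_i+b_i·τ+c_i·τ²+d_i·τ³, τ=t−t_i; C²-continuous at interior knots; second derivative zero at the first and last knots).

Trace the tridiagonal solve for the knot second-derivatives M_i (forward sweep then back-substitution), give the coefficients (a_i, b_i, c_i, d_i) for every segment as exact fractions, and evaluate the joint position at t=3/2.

Δ: Δ0=-1, Δ1=1, Δ2=-2
row 1: diag=10, rhs=12; c'=3/10, d'=6/5
row 2: denom=8−3·3/10=71/10; d'=(-18−3·6/5)/(71/10)=-216/71
back: M2=-216/71
back: M1=6/5−3/10·-216/71=150/71
M: M0=0, M1=150/71, M2=-216/71, M3=0
seg 0: a=-1, c=M0/2=0, d=(M1−M0)/(6·2)=25/142, b=Δ0−h0·(2M0+M1)/6=-121/71
seg 1: a=-3, c=M1/2=75/71, d=(M2−M1)/(6·3)=-61/213, b=Δ1−h1·(2M1+M2)/6=29/71
seg 2: a=0, c=M2/2=-108/71, d=(M3−M2)/(6·1)=36/71, b=Δ2−h2·(2M2+M3)/6=-70/71
t_q=3/2 → seg 0, τ=3/2; S=-1+-121/71·τ+0·τ²+25/142·τ³=-3365/1136

  seg 0: a=-1 b=-121/71 c=0 d=25/142
  seg 1: a=-3 b=29/71 c=75/71 d=-61/213
  seg 2: a=0 b=-70/71 c=-108/71 d=36/71
S(3/2) = -3365/1136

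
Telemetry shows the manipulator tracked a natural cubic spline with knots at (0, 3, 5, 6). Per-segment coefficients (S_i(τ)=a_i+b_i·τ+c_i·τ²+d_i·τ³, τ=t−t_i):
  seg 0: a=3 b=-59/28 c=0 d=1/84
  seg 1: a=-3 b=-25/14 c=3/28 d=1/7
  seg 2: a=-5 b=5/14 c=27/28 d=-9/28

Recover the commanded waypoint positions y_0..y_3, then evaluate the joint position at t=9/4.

y_0 = S_0(0) = a_0 = 3
y_1 = S_1(0) = a_1 = -3
y_2 = S_2(0) = a_2 = -5
y_3 = S_2(1) = -4
t_q=9/4 is in segment 0 (τ=9/4); S_0(τ)=-411/256

y_0=3 y_1=-3 y_2=-5 y_3=-4
S(9/4) = -411/256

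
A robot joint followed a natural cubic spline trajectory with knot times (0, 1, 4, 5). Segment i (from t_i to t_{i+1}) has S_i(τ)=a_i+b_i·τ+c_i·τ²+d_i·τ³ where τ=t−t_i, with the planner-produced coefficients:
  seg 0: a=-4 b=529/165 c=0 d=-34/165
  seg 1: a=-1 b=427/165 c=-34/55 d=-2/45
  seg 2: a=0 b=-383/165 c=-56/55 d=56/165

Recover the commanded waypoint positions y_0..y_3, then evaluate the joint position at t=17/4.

y_0=-4 y_1=-1 y_2=0 y_3=-3
S(17/4) = -281/440

y_0 = S_0(0) = a_0 = -4
y_1 = S_1(0) = a_1 = -1
y_2 = S_2(0) = a_2 = 0
y_3 = S_2(1) = -3
t_q=17/4 is in segment 2 (τ=1/4); S_2(τ)=-281/440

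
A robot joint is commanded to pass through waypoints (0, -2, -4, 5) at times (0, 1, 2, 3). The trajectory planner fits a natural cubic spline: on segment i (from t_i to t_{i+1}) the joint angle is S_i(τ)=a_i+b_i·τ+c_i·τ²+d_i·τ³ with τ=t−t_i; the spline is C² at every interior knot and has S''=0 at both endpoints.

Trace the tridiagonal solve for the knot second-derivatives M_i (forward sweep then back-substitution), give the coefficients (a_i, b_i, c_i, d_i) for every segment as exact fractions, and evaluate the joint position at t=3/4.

  seg 0: a=0 b=-19/15 c=0 d=-11/15
  seg 1: a=-2 b=-52/15 c=-11/5 d=11/3
  seg 2: a=-4 b=47/15 c=44/5 d=-44/15
S(3/4) = -403/320

Δ: Δ0=-2, Δ1=-2, Δ2=9
row 1: diag=4, rhs=0; c'=1/4, d'=0
row 2: denom=4−1·1/4=15/4; d'=(66−1·0)/(15/4)=88/5
back: M2=88/5
back: M1=0−1/4·88/5=-22/5
M: M0=0, M1=-22/5, M2=88/5, M3=0
seg 0: a=0, c=M0/2=0, d=(M1−M0)/(6·1)=-11/15, b=Δ0−h0·(2M0+M1)/6=-19/15
seg 1: a=-2, c=M1/2=-11/5, d=(M2−M1)/(6·1)=11/3, b=Δ1−h1·(2M1+M2)/6=-52/15
seg 2: a=-4, c=M2/2=44/5, d=(M3−M2)/(6·1)=-44/15, b=Δ2−h2·(2M2+M3)/6=47/15
t_q=3/4 → seg 0, τ=3/4; S=0+-19/15·τ+0·τ²+-11/15·τ³=-403/320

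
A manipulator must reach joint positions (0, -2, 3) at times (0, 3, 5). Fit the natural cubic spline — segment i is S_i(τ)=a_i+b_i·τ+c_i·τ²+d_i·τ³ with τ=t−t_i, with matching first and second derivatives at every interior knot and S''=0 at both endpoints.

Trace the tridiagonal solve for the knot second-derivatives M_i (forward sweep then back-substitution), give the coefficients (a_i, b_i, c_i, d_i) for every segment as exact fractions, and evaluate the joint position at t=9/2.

Δ: Δ0=-2/3, Δ1=5/2
row 1: diag=10, rhs=19; c'=1/5, d'=19/10
back: M1=19/10
M: M0=0, M1=19/10, M2=0
seg 0: a=0, c=M0/2=0, d=(M1−M0)/(6·3)=19/180, b=Δ0−h0·(2M0+M1)/6=-97/60
seg 1: a=-2, c=M1/2=19/20, d=(M2−M1)/(6·2)=-19/120, b=Δ1−h1·(2M1+M2)/6=37/30
t_q=9/2 → seg 1, τ=3/2; S=-2+37/30·τ+19/20·τ²+-19/120·τ³=93/64

  seg 0: a=0 b=-97/60 c=0 d=19/180
  seg 1: a=-2 b=37/30 c=19/20 d=-19/120
S(9/2) = 93/64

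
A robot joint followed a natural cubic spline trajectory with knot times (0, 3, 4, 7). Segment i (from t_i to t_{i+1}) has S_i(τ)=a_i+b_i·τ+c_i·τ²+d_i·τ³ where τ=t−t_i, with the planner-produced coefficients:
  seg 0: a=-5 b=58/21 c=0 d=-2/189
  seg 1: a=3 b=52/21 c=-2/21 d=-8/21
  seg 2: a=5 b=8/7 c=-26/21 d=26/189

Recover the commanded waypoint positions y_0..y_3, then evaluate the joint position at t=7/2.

y_0 = S_0(0) = a_0 = -5
y_1 = S_1(0) = a_1 = 3
y_2 = S_2(0) = a_2 = 5
y_3 = S_2(3) = 1
t_q=7/2 is in segment 1 (τ=1/2); S_1(τ)=25/6

y_0=-5 y_1=3 y_2=5 y_3=1
S(7/2) = 25/6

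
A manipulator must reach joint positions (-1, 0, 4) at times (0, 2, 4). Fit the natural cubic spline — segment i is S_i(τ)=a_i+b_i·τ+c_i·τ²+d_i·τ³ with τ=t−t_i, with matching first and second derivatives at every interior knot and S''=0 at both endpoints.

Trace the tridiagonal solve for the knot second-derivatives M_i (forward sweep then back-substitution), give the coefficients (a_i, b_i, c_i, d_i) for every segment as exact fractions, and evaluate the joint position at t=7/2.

  seg 0: a=-1 b=1/8 c=0 d=3/32
  seg 1: a=0 b=5/4 c=9/16 d=-3/32
S(7/2) = 723/256

Δ: Δ0=1/2, Δ1=2
row 1: diag=8, rhs=9; c'=1/4, d'=9/8
back: M1=9/8
M: M0=0, M1=9/8, M2=0
seg 0: a=-1, c=M0/2=0, d=(M1−M0)/(6·2)=3/32, b=Δ0−h0·(2M0+M1)/6=1/8
seg 1: a=0, c=M1/2=9/16, d=(M2−M1)/(6·2)=-3/32, b=Δ1−h1·(2M1+M2)/6=5/4
t_q=7/2 → seg 1, τ=3/2; S=0+5/4·τ+9/16·τ²+-3/32·τ³=723/256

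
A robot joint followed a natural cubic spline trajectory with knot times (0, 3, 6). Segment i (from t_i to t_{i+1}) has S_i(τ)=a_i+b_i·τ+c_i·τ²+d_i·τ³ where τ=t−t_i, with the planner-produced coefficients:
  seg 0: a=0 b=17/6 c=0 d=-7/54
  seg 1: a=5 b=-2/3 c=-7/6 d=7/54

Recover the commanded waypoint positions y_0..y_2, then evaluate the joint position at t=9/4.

y_0=0 y_1=5 y_2=-4
S(9/4) = 627/128

y_0 = S_0(0) = a_0 = 0
y_1 = S_1(0) = a_1 = 5
y_2 = S_1(3) = -4
t_q=9/4 is in segment 0 (τ=9/4); S_0(τ)=627/128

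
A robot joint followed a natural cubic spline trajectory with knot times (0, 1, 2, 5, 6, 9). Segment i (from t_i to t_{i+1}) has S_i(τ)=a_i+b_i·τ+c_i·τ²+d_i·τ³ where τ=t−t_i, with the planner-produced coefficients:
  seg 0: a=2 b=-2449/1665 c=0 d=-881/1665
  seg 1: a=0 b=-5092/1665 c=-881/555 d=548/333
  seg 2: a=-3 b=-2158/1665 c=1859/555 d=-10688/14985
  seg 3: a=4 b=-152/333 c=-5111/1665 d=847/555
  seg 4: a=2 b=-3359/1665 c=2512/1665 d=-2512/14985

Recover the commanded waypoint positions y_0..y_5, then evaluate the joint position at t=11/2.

y_0 = S_0(0) = a_0 = 2
y_1 = S_1(0) = a_1 = 0
y_2 = S_2(0) = a_2 = -3
y_3 = S_3(0) = a_3 = 4
y_4 = S_4(0) = a_4 = 2
y_5 = S_4(3) = 5
t_q=11/2 is in segment 3 (τ=1/2); S_3(τ)=42559/13320

y_0=2 y_1=0 y_2=-3 y_3=4 y_4=2 y_5=5
S(11/2) = 42559/13320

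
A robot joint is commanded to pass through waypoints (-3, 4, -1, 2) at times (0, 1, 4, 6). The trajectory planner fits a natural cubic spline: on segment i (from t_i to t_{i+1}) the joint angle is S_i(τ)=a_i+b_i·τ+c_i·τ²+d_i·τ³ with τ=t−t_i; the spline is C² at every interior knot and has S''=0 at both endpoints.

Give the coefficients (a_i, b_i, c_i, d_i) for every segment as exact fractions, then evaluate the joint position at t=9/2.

Δ: Δ0=7, Δ1=-5/3, Δ2=3/2
row 1: diag=8, rhs=-52; c'=3/8, d'=-13/2
row 2: denom=10−3·3/8=71/8; d'=(19−3·-13/2)/(71/8)=308/71
back: M2=308/71
back: M1=-13/2−3/8·308/71=-577/71
M: M0=0, M1=-577/71, M2=308/71, M3=0
seg 0: a=-3, c=M0/2=0, d=(M1−M0)/(6·1)=-577/426, b=Δ0−h0·(2M0+M1)/6=3559/426
seg 1: a=4, c=M1/2=-577/142, d=(M2−M1)/(6·3)=295/426, b=Δ1−h1·(2M1+M2)/6=914/213
seg 2: a=-1, c=M2/2=154/71, d=(M3−M2)/(6·2)=-77/213, b=Δ2−h2·(2M2+M3)/6=-593/426
t_q=9/2 → seg 2, τ=1/2; S=-1+-593/426·τ+154/71·τ²+-77/213·τ³=-681/568

  seg 0: a=-3 b=3559/426 c=0 d=-577/426
  seg 1: a=4 b=914/213 c=-577/142 d=295/426
  seg 2: a=-1 b=-593/426 c=154/71 d=-77/213
S(9/2) = -681/568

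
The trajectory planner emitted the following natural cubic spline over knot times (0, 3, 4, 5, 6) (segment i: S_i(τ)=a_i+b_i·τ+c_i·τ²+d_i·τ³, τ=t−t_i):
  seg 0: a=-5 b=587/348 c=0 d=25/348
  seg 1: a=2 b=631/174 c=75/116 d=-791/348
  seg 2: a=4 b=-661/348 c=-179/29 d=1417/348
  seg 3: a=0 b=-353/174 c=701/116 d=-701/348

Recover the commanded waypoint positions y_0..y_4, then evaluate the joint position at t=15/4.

y_0 = S_0(0) = a_0 = -5
y_1 = S_1(0) = a_1 = 2
y_2 = S_2(0) = a_2 = 4
y_3 = S_3(0) = a_3 = 0
y_4 = S_3(1) = 2
t_q=15/4 is in segment 1 (τ=3/4); S_1(τ)=30621/7424

y_0=-5 y_1=2 y_2=4 y_3=0 y_4=2
S(15/4) = 30621/7424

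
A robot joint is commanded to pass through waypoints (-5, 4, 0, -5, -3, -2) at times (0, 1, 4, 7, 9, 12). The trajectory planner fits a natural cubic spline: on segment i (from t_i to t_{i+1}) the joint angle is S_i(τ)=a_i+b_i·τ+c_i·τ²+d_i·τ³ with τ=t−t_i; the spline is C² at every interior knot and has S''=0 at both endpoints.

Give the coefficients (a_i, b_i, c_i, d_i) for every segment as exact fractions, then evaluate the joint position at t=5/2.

  seg 0: a=-5 b=13219/1272 c=0 d=-1771/1272
  seg 1: a=4 b=3953/636 c=-1771/424 d=6337/11448
  seg 2: a=0 b=-4961/1272 c=128/159 d=-77/3816
  seg 3: a=-5 b=245/636 c=793/1272 d=-67/424
  seg 4: a=-3 b=625/636 c=-413/1272 d=413/11448
S(5/2) = 19651/3392

Δ: Δ0=9, Δ1=-4/3, Δ2=-5/3, Δ3=1, Δ4=1/3
row 1: diag=8, rhs=-62; c'=3/8, d'=-31/4
row 2: denom=12−3·3/8=87/8; d'=(-2−3·-31/4)/(87/8)=170/87
row 3: denom=10−3·8/29=266/29; d'=(16−3·170/87)/(266/29)=21/19
row 4: denom=10−2·29/133=1272/133; d'=(-4−2·21/19)/(1272/133)=-413/636
back: M4=-413/636
back: M3=21/19−29/133·-413/636=793/636
back: M2=170/87−8/29·793/636=256/159
back: M1=-31/4−3/8·256/159=-1771/212
M: M0=0, M1=-1771/212, M2=256/159, M3=793/636, M4=-413/636, M5=0
seg 0: a=-5, c=M0/2=0, d=(M1−M0)/(6·1)=-1771/1272, b=Δ0−h0·(2M0+M1)/6=13219/1272
seg 1: a=4, c=M1/2=-1771/424, d=(M2−M1)/(6·3)=6337/11448, b=Δ1−h1·(2M1+M2)/6=3953/636
seg 2: a=0, c=M2/2=128/159, d=(M3−M2)/(6·3)=-77/3816, b=Δ2−h2·(2M2+M3)/6=-4961/1272
seg 3: a=-5, c=M3/2=793/1272, d=(M4−M3)/(6·2)=-67/424, b=Δ3−h3·(2M3+M4)/6=245/636
seg 4: a=-3, c=M4/2=-413/1272, d=(M5−M4)/(6·3)=413/11448, b=Δ4−h4·(2M4+M5)/6=625/636
t_q=5/2 → seg 1, τ=3/2; S=4+3953/636·τ+-1771/424·τ²+6337/11448·τ³=19651/3392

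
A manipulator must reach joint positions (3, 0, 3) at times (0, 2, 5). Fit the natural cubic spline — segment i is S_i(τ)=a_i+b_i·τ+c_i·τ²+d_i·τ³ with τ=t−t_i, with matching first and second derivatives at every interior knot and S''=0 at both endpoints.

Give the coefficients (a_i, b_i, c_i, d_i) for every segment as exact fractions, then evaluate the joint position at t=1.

  seg 0: a=3 b=-2 c=0 d=1/8
  seg 1: a=0 b=-1/2 c=3/4 d=-1/12
S(1) = 9/8

Δ: Δ0=-3/2, Δ1=1
row 1: diag=10, rhs=15; c'=3/10, d'=3/2
back: M1=3/2
M: M0=0, M1=3/2, M2=0
seg 0: a=3, c=M0/2=0, d=(M1−M0)/(6·2)=1/8, b=Δ0−h0·(2M0+M1)/6=-2
seg 1: a=0, c=M1/2=3/4, d=(M2−M1)/(6·3)=-1/12, b=Δ1−h1·(2M1+M2)/6=-1/2
t_q=1 → seg 0, τ=1; S=3+-2·τ+0·τ²+1/8·τ³=9/8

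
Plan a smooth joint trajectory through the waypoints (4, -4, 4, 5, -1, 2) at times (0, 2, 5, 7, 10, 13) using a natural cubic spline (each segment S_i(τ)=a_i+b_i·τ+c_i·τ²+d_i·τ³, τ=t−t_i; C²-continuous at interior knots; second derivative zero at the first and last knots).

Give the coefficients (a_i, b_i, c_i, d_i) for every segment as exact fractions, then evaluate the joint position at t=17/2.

Δ: Δ0=-4, Δ1=8/3, Δ2=1/2, Δ3=-2, Δ4=1
row 1: diag=10, rhs=40; c'=3/10, d'=4
row 2: denom=10−3·3/10=91/10; d'=(-13−3·4)/(91/10)=-250/91
row 3: denom=10−2·20/91=870/91; d'=(-15−2·-250/91)/(870/91)=-173/174
row 4: denom=12−3·91/290=3207/290; d'=(18−3·-173/174)/(3207/290)=6085/3207
back: M4=6085/3207
back: M3=-173/174−91/290·6085/3207=-5098/3207
back: M2=-250/91−20/91·-5098/3207=-7690/3207
back: M1=4−3/10·-7690/3207=5045/1069
M: M0=0, M1=5045/1069, M2=-7690/3207, M3=-5098/3207, M4=6085/3207, M5=0
seg 0: a=4, c=M0/2=0, d=(M1−M0)/(6·2)=5045/12828, b=Δ0−h0·(2M0+M1)/6=-17873/3207
seg 1: a=-4, c=M1/2=5045/2138, d=(M2−M1)/(6·3)=-22825/57726, b=Δ1−h1·(2M1+M2)/6=-2738/3207
seg 2: a=4, c=M2/2=-3845/3207, d=(M3−M2)/(6·2)=72/1069, b=Δ2−h2·(2M2+M3)/6=16859/6414
seg 3: a=5, c=M3/2=-2549/3207, d=(M4−M3)/(6·3)=11183/57726, b=Δ3−h3·(2M3+M4)/6=-8717/6414
seg 4: a=-1, c=M4/2=6085/6414, d=(M5−M4)/(6·3)=-6085/57726, b=Δ4−h4·(2M4+M5)/6=-2878/3207
t_q=17/2 → seg 3, τ=3/2; S=5+-8717/6414·τ+-2549/3207·τ²+11183/57726·τ³=31247/17104

  seg 0: a=4 b=-17873/3207 c=0 d=5045/12828
  seg 1: a=-4 b=-2738/3207 c=5045/2138 d=-22825/57726
  seg 2: a=4 b=16859/6414 c=-3845/3207 d=72/1069
  seg 3: a=5 b=-8717/6414 c=-2549/3207 d=11183/57726
  seg 4: a=-1 b=-2878/3207 c=6085/6414 d=-6085/57726
S(17/2) = 31247/17104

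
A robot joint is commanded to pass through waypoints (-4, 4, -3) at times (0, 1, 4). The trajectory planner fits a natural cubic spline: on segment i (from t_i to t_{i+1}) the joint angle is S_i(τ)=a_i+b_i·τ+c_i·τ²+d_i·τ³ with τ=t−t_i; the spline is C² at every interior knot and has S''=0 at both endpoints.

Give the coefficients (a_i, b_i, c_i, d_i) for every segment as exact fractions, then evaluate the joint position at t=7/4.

Δ: Δ0=8, Δ1=-7/3
row 1: diag=8, rhs=-62; c'=3/8, d'=-31/4
back: M1=-31/4
M: M0=0, M1=-31/4, M2=0
seg 0: a=-4, c=M0/2=0, d=(M1−M0)/(6·1)=-31/24, b=Δ0−h0·(2M0+M1)/6=223/24
seg 1: a=4, c=M1/2=-31/8, d=(M2−M1)/(6·3)=31/72, b=Δ1−h1·(2M1+M2)/6=65/12
t_q=7/4 → seg 1, τ=3/4; S=4+65/12·τ+-31/8·τ²+31/72·τ³=3105/512

  seg 0: a=-4 b=223/24 c=0 d=-31/24
  seg 1: a=4 b=65/12 c=-31/8 d=31/72
S(7/4) = 3105/512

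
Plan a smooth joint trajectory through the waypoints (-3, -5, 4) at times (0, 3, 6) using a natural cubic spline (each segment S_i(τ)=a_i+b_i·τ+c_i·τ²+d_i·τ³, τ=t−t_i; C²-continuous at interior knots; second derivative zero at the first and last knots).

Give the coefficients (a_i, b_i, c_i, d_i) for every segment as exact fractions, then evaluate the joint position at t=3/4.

  seg 0: a=-3 b=-19/12 c=0 d=11/108
  seg 1: a=-5 b=7/6 c=11/12 d=-11/108
S(3/4) = -1061/256

Δ: Δ0=-2/3, Δ1=3
row 1: diag=12, rhs=22; c'=1/4, d'=11/6
back: M1=11/6
M: M0=0, M1=11/6, M2=0
seg 0: a=-3, c=M0/2=0, d=(M1−M0)/(6·3)=11/108, b=Δ0−h0·(2M0+M1)/6=-19/12
seg 1: a=-5, c=M1/2=11/12, d=(M2−M1)/(6·3)=-11/108, b=Δ1−h1·(2M1+M2)/6=7/6
t_q=3/4 → seg 0, τ=3/4; S=-3+-19/12·τ+0·τ²+11/108·τ³=-1061/256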